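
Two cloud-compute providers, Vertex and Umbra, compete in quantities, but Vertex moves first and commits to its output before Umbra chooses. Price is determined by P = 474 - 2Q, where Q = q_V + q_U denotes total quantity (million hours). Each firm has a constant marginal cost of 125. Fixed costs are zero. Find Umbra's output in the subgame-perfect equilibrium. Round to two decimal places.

43.63

The follower Umbra best-responds to any q_V: π_U = (474 - 2Q)q_U - 125q_U.
Setting the follower's marginal profit to zero, 349 - 2q_V - 4q_U = 0, i.e. q_U = (349 - 2q_V)/4.
Vertex substitutes q_U(q_V) into its own profit: π_V = q_V(474 - 2q_V - (349 - 2q_V)/2) - 125q_V = (599/2 - q_V)q_V - 125q_V.
The leader's first-order condition 349/2 - 2q_V = 0 yields q_V = 349/4.
Then q_U = (349 - 2·(349/4))/4 = 349/8.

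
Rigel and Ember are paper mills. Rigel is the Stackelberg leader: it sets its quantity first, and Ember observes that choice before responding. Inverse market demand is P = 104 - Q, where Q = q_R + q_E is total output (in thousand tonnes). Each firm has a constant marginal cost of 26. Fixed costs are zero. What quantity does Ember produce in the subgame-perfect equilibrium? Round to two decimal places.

Solve by backward induction. Given q_R, the follower Ember maximises π_E = (104 - q_R - q_E)q_E - 26q_E.
Follower FOC: 78 - q_R - 2q_E = 0, so q_E(q_R) = (78 - q_R)/2.
The leader anticipates this reaction. Substituting into P = 104 - Q gives P = 65 - (1/2)q_R, so π_R = (65 - (1/2)q_R)q_R - 26q_R.
Leader FOC: 39 - q_R = 0, so q_R = 39.
Then q_E = (78 - 39)/2 = 39/2.

19.50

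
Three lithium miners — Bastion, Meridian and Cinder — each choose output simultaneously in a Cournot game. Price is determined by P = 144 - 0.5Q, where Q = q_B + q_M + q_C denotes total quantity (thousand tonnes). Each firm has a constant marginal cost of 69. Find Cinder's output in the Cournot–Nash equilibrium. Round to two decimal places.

Each firm earns π_i = (144 - 0.5Q)q_i - 69q_i.
First-order condition (treating rivals' output as given): 75 - q_i - (1/2)·Σ_{j≠i} q_j = 0.
With identical firms every q_j equals q_i, so Σ_{j≠i} q_j = 2q_i and 75 = 2q_i, giving q_i = 75/2.

37.50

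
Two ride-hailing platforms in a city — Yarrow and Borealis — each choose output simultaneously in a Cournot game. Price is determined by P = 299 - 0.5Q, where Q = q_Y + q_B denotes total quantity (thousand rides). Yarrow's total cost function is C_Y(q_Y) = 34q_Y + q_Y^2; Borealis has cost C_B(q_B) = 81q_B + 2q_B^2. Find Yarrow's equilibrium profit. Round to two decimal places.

10194.70

Yarrow's profit: π_Y = (299 - 0.5Q)q_Y - (34q_Y + q_Y²). Setting ∂π_Y/∂q_Y = 0: 265 - 3q_Y - (1/2)(q_B) = 0.
Borealis's first-order condition: 218 - 5q_B - (1/2)(q_Y) = 0.
So q_Y = (265 - (1/2)q_B)/3 and q_B = (218 - (1/2)q_Y)/5.
Solving the pair: q_Y = 82.4407, q_B = 35.3559.
Price P = 299 - (1/2)·117.7966 = 240.1017.
Yarrow's profit: 240.1017·82.4407 - 34·82.4407 - 82.4407² = 10194.6981.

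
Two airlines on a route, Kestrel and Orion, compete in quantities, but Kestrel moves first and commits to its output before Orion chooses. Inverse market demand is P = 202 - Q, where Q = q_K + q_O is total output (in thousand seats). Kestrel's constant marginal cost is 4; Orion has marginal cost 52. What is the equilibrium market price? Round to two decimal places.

Solve by backward induction. Given q_K, the follower Orion maximises π_O = (202 - q_K - q_O)q_O - 52q_O.
∂π_O/∂q_O = 150 - q_K - 2q_O = 0 gives the reaction function q_O = (150 - q_K)/2.
Kestrel substitutes q_O(q_K) into its own profit: π_K = q_K(202 - q_K - (150 - q_K)/2) - 4q_K = (127 - (1/2)q_K)q_K - 4q_K.
Maximising: ∂π_K/∂q_K = 123 - q_K = 0, giving q_K = 123.
Then q_O = (150 - 123)/2 = 27/2.
Total output Q = 273/2, so price P = 202 - 273/2 = 131/2.

65.50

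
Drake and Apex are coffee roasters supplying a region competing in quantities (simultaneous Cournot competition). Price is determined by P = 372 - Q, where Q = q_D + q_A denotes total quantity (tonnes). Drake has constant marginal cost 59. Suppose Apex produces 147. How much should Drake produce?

83

With the rival's output fixed at 147, Drake's profit is π_D = (372 - 147 - q_D)q_D - (59q_D) = (225 - q_D)q_D - (59q_D).
∂π_D/∂q_D = 166 - 2q_D = 0, so q_D = 83.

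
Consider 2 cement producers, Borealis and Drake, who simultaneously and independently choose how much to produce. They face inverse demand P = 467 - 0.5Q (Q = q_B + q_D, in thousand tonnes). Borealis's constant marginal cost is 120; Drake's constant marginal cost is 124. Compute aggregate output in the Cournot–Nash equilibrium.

460

Borealis's profit: π_B = (467 - 0.5Q)q_B - (120q_B). Setting ∂π_B/∂q_B = 0: 347 - q_B - (1/2)(q_D) = 0.
Drake's first-order condition: 343 - q_D - (1/2)(q_B) = 0.
Best responses: q_B = (347 - (1/2)q_D), q_D = (343 - (1/2)q_B).
Substituting one into the other gives q_B = 234 and q_D = 226.
Total output Q = 234 + 226 = 460.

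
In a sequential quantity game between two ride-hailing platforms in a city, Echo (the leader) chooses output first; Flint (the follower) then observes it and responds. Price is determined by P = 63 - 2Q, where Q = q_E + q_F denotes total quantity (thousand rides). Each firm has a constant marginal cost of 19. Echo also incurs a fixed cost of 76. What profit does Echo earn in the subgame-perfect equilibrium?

Solve by backward induction. Given q_E, the follower Flint maximises π_F = (63 - 2q_E - 2q_F)q_F - 19q_F.
∂π_F/∂q_F = 44 - 2q_E - 4q_F = 0 gives the reaction function q_F = (44 - 2q_E)/4.
The leader anticipates this reaction. Substituting into P = 63 - 2Q gives P = 41 - q_E, so π_E = (41 - q_E)q_E - 19q_E.
Maximising: ∂π_E/∂q_E = 22 - 2q_E = 0, giving q_E = 11.
Then q_F = (44 - 2·11)/4 = 11/2.
Price P = 63 - 2·(33/2) = 30.
Echo's profit: (30 - 19)·11 - 76 = 45.

45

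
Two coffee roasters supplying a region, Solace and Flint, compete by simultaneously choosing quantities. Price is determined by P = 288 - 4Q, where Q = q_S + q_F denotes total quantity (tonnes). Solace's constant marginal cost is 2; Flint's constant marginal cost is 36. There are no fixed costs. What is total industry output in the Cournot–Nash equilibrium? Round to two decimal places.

Solace's profit: π_S = (288 - 4Q)q_S - (2q_S). Setting ∂π_S/∂q_S = 0: 286 - 8q_S - 4(q_F) = 0.
Flint's first-order condition: 252 - 8q_F - 4(q_S) = 0.
Rearranging gives the reaction functions q_S = (286 - 4q_F)/8 and q_F = (252 - 4q_S)/8.
Substituting one into the other gives q_S = 80/3 and q_F = 109/6.
Total output Q = 80/3 + 109/6 = 269/6.

44.83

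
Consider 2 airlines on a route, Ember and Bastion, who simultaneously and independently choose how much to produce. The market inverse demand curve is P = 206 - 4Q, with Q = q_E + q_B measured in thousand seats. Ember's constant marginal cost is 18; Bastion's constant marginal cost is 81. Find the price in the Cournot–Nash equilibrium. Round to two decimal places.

Ember's profit: π_E = (206 - 4Q)q_E - (18q_E). Setting ∂π_E/∂q_E = 0: 188 - 8q_E - 4(q_B) = 0.
Bastion's first-order condition: 125 - 8q_B - 4(q_E) = 0.
Rearranging gives the reaction functions q_E = (188 - 4q_B)/8 and q_B = (125 - 4q_E)/8.
Substituting one into the other gives q_E = 251/12 and q_B = 31/6.
Total output Q = 313/12, so price P = 206 - 4·(313/12) = 305/3.

101.67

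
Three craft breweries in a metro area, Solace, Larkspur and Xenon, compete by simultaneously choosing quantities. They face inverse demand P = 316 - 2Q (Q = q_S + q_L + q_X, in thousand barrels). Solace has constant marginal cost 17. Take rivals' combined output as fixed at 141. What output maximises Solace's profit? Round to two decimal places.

4.25

With rivals' combined output fixed at 141, Solace's profit is π_S = (316 - 2·141 - 2q_S)q_S - (17q_S) = (34 - 2q_S)q_S - (17q_S).
∂π_S/∂q_S = 17 - 4q_S = 0, so q_S = 17/4.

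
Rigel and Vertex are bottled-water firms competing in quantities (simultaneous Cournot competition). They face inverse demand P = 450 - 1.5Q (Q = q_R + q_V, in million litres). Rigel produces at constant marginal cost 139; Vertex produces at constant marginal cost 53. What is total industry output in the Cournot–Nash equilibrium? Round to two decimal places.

157.33

Rigel's profit: π_R = (450 - 1.5Q)q_R - (139q_R). Setting ∂π_R/∂q_R = 0: 311 - 3q_R - (3/2)(q_V) = 0.
Vertex's profit: π_V = (450 - 1.5Q)q_V - (53q_V). Setting ∂π_V/∂q_V = 0: 397 - 3q_V - (3/2)(q_R) = 0.
So q_R = (311 - (3/2)q_V)/3 and q_V = (397 - (3/2)q_R)/3.
Solving the pair: q_R = 50, q_V = 322/3.
Total output Q = 50 + 322/3 = 472/3.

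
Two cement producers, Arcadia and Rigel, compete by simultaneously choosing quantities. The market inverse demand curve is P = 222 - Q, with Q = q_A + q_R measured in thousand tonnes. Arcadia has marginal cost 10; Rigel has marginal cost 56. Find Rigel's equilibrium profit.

1600

Arcadia's profit: π_A = (222 - Q)q_A - (10q_A). Setting ∂π_A/∂q_A = 0: 212 - 2q_A - (q_R) = 0.
Rigel's profit: π_R = (222 - Q)q_R - (56q_R). Setting ∂π_R/∂q_R = 0: 166 - 2q_R - (q_A) = 0.
Best responses: q_A = (212 - q_R)/2, q_R = (166 - q_A)/2.
Solving the pair: q_A = 86, q_R = 40.
Price P = 222 - 126 = 96.
Rigel's profit: (96 - 56)·40 = 1600.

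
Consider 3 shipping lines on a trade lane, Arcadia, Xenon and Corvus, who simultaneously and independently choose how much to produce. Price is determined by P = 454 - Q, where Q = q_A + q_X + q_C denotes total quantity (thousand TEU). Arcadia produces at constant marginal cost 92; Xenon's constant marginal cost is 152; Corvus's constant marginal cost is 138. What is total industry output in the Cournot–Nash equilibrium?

Arcadia's profit: π_A = (454 - Q)q_A - (92q_A). Setting ∂π_A/∂q_A = 0: 362 - 2q_A - (q_X + q_C) = 0.
Xenon's profit: π_X = (454 - Q)q_X - (152q_X). Setting ∂π_X/∂q_X = 0: 302 - 2q_X - (q_A + q_C) = 0.
Corvus's profit: π_C = (454 - Q)q_C - (138q_C). Setting ∂π_C/∂q_C = 0: 316 - 2q_C - (q_A + q_X) = 0.
Adding the 3 first-order conditions: 980 − 4Q = 0, so Q = 245.
Back-substituting: q_A = (362 − 245) = 117, q_X = (302 − 245) = 57, q_C = (316 − 245) = 71.
Total output Q = 117 + 57 + 71 = 245.

245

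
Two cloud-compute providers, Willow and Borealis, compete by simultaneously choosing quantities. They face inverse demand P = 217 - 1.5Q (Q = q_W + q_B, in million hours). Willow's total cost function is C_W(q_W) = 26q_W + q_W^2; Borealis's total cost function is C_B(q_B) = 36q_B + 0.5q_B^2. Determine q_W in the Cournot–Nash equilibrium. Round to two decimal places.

Willow's profit: π_W = (217 - 1.5Q)q_W - (26q_W + q_W²). Setting ∂π_W/∂q_W = 0: 191 - 5q_W - (3/2)(q_B) = 0.
Borealis's first-order condition: 181 - 4q_B - (3/2)(q_W) = 0.
So q_W = (191 - (3/2)q_B)/5 and q_B = (181 - (3/2)q_W)/4.
Solving the pair: q_W = 1970/71, q_B = 34.8451.

27.75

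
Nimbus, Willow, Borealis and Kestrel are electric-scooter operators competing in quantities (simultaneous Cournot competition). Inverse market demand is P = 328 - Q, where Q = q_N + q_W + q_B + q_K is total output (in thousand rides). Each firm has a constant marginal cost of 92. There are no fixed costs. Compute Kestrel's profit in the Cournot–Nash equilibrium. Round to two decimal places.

2227.84

Each firm earns π_i = (328 - Q)q_i - 92q_i.
First-order condition (treating rivals' output as given): 236 - 2q_i - Σ_{j≠i} q_j = 0.
With identical firms every q_j equals q_i, so Σ_{j≠i} q_j = 3q_i and 236 = 5q_i, giving q_i = 236/5.
Price P = 328 - 944/5 = 696/5.
Kestrel's profit: (696/5 - 92)·(236/5) = 2227.8400.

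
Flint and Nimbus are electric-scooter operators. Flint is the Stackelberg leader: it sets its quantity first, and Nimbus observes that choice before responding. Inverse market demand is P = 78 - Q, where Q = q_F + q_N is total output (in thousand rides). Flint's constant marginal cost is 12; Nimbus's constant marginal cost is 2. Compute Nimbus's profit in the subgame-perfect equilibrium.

576

Solve by backward induction. Given q_F, the follower Nimbus maximises π_N = (78 - q_F - q_N)q_N - 2q_N.
∂π_N/∂q_N = 76 - q_F - 2q_N = 0 gives the reaction function q_N = (76 - q_F)/2.
The leader anticipates this reaction. Substituting into P = 78 - Q gives P = 40 - (1/2)q_F, so π_F = (40 - (1/2)q_F)q_F - 12q_F.
Leader FOC: 28 - q_F = 0, so q_F = 28.
Then q_N = (76 - 28)/2 = 24.
Price P = 78 - 52 = 26.
Nimbus's profit: (26 - 2)·24 = 576.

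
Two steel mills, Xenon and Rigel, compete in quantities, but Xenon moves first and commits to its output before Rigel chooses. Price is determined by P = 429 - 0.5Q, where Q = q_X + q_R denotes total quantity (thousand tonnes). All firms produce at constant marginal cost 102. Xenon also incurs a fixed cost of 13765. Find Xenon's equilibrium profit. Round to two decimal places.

Solve by backward induction. Given q_X, the follower Rigel maximises π_R = (429 - (1/2)q_X - (1/2)q_R)q_R - 102q_R.
Setting the follower's marginal profit to zero, 327 - (1/2)q_X - q_R = 0, i.e. q_R = (327 - (1/2)q_X).
Xenon substitutes q_R(q_X) into its own profit: π_X = q_X(429 - (1/2)q_X - (327 - (1/2)q_X)/2) - 102q_X = (531/2 - (1/4)q_X)q_X - 102q_X.
Maximising: ∂π_X/∂q_X = 327/2 - (1/2)q_X = 0, giving q_X = 327.
Then q_R = (327 - (1/2)·327) = 327/2.
Price P = 429 - (1/2)·(981/2) = 735/4.
Xenon's profit: (735/4 - 102)·327 - 13765 = 12967.2500.

12967.25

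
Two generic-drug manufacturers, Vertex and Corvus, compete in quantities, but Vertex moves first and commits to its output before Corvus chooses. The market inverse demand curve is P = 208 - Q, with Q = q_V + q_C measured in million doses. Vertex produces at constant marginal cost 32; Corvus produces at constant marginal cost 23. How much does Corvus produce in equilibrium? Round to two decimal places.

50.75

Solve by backward induction. Given q_V, the follower Corvus maximises π_C = (208 - q_V - q_C)q_C - 23q_C.
Setting the follower's marginal profit to zero, 185 - q_V - 2q_C = 0, i.e. q_C = (185 - q_V)/2.
Vertex substitutes q_C(q_V) into its own profit: π_V = q_V(208 - q_V - (185 - q_V)/2) - 32q_V = (231/2 - (1/2)q_V)q_V - 32q_V.
Maximising: ∂π_V/∂q_V = 167/2 - q_V = 0, giving q_V = 167/2.
Then q_C = (185 - 167/2)/2 = 203/4.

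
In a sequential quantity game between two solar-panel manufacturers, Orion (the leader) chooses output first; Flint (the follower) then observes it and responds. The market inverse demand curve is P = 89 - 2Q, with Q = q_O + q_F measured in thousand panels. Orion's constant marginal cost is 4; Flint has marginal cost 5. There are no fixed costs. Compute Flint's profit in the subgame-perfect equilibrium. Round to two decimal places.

210.13

The follower Flint best-responds to any q_O: π_F = (89 - 2Q)q_F - 5q_F.
Setting the follower's marginal profit to zero, 84 - 2q_O - 4q_F = 0, i.e. q_F = (84 - 2q_O)/4.
The leader anticipates this reaction. Substituting into P = 89 - 2Q gives P = 47 - q_O, so π_O = (47 - q_O)q_O - 4q_O.
The leader's first-order condition 43 - 2q_O = 0 yields q_O = 43/2.
Then q_F = (84 - 2·(43/2))/4 = 41/4.
Price P = 89 - 2·(127/4) = 51/2.
Flint's profit: (51/2 - 5)·(41/4) = 1681/8.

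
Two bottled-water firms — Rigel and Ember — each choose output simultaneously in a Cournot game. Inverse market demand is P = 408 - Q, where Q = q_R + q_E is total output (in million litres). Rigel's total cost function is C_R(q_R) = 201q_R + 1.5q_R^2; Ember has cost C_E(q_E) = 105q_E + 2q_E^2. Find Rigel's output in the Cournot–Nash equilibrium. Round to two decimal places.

Rigel's profit: π_R = (408 - Q)q_R - (201q_R + (3/2)q_R²). Setting ∂π_R/∂q_R = 0: 207 - 5q_R - (q_E) = 0.
Ember's first-order condition: 303 - 6q_E - (q_R) = 0.
Rearranging gives the reaction functions q_R = (207 - q_E)/5 and q_E = (303 - q_R)/6.
Substituting one into the other gives q_R = 939/29 and q_E = 1308/29.

32.38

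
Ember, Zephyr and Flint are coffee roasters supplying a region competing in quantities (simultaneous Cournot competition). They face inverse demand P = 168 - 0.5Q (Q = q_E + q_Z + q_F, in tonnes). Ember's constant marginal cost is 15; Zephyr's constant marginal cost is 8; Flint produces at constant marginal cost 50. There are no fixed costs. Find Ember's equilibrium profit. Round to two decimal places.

Ember's profit: π_E = (168 - 0.5Q)q_E - (15q_E). Setting ∂π_E/∂q_E = 0: 153 - q_E - (1/2)(q_Z + q_F) = 0.
Zephyr's first-order condition: 160 - q_Z - (1/2)(q_E + q_F) = 0.
Flint's profit: π_F = (168 - 0.5Q)q_F - (50q_F). Setting ∂π_F/∂q_F = 0: 118 - q_F - (1/2)(q_E + q_Z) = 0.
Summing all 3 equations gives 431 − 2Q = 0, hence Q = 431/2.
Back-substituting: q_E = (153 − 431/4)/(1/2) = 181/2, q_Z = (160 − 431/4)/(1/2) = 209/2, q_F = (118 − 431/4)/(1/2) = 41/2.
Price P = 168 - (1/2)·(431/2) = 241/4.
Ember's profit: (241/4 - 15)·(181/2) = 4095.1250.

4095.13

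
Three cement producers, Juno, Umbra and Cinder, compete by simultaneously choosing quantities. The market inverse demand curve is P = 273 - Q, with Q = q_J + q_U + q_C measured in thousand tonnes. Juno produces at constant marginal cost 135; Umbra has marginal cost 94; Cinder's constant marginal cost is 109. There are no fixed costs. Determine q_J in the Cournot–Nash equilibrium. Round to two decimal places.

17.75

Juno's profit: π_J = (273 - Q)q_J - (135q_J). Setting ∂π_J/∂q_J = 0: 138 - 2q_J - (q_U + q_C) = 0.
Umbra's first-order condition: 179 - 2q_U - (q_J + q_C) = 0.
Cinder's profit: π_C = (273 - Q)q_C - (109q_C). Setting ∂π_C/∂q_C = 0: 164 - 2q_C - (q_J + q_U) = 0.
Adding the 3 first-order conditions: 481 − 4Q = 0, so Q = 481/4.
Back-substituting: q_J = (138 − 481/4) = 71/4, q_U = (179 − 481/4) = 235/4, q_C = (164 − 481/4) = 175/4.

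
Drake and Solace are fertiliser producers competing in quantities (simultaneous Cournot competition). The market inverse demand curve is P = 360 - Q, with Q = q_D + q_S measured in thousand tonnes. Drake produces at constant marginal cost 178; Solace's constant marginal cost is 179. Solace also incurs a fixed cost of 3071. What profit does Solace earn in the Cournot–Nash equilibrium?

529

Drake's profit: π_D = (360 - Q)q_D - (178q_D). Setting ∂π_D/∂q_D = 0: 182 - 2q_D - (q_S) = 0.
Solace's first-order condition: 181 - 2q_S - (q_D) = 0.
Best responses: q_D = (182 - q_S)/2, q_S = (181 - q_D)/2.
Solving the pair: q_D = 61, q_S = 60.
Price P = 360 - 121 = 239.
Solace's profit: (239 - 179)·60 - 3071 = 529.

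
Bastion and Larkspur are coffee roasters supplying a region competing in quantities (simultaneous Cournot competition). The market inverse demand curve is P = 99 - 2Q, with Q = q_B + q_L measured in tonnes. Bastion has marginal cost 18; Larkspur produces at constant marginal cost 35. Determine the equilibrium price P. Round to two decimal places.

Bastion's profit: π_B = (99 - 2Q)q_B - (18q_B). Setting ∂π_B/∂q_B = 0: 81 - 4q_B - 2(q_L) = 0.
Larkspur's first-order condition: 64 - 4q_L - 2(q_B) = 0.
Rearranging gives the reaction functions q_B = (81 - 2q_L)/4 and q_L = (64 - 2q_B)/4.
Substituting one into the other gives q_B = 49/3 and q_L = 47/6.
Total output Q = 145/6, so price P = 99 - 2·(145/6) = 152/3.

50.67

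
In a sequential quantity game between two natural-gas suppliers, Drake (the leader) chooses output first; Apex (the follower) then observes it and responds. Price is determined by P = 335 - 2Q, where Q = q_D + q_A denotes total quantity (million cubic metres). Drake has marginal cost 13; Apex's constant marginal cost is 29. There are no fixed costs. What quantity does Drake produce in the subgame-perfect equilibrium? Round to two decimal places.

Solve by backward induction. Given q_D, the follower Apex maximises π_A = (335 - 2q_D - 2q_A)q_A - 29q_A.
Setting the follower's marginal profit to zero, 306 - 2q_D - 4q_A = 0, i.e. q_A = (306 - 2q_D)/4.
The leader anticipates this reaction. Substituting into P = 335 - 2Q gives P = 182 - q_D, so π_D = (182 - q_D)q_D - 13q_D.
The leader's first-order condition 169 - 2q_D = 0 yields q_D = 169/2.
Then q_A = (306 - 2·(169/2))/4 = 137/4.

84.50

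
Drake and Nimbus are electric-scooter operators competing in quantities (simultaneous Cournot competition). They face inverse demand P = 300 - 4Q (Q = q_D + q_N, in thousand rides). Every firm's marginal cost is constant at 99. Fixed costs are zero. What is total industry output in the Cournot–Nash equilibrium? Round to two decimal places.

A representative firm's profit is π_i = q_i(300 - 4Q) - 99q_i.
First-order condition (treating rivals' output as given): 201 - 8q_i - 4q_j = 0.
By symmetry each firm produces the same amount; substituting q_j = q_i yields q_i = 201/12 = 67/4.
Total output Q = 67/4 + 67/4 = 67/2.

33.50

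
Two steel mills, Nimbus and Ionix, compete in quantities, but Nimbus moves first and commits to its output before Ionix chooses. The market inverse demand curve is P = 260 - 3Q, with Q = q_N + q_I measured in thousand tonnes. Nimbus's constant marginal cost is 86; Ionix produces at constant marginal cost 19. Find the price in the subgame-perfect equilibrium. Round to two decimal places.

The follower Ionix best-responds to any q_N: π_I = (260 - 3Q)q_I - 19q_I.
∂π_I/∂q_I = 241 - 3q_N - 6q_I = 0 gives the reaction function q_I = (241 - 3q_N)/6.
Nimbus substitutes q_I(q_N) into its own profit: π_N = q_N(260 - 3q_N - (241 - 3q_N)/2) - 86q_N = (279/2 - (3/2)q_N)q_N - 86q_N.
Leader FOC: 107/2 - 3q_N = 0, so q_N = 107/6.
Then q_I = (241 - 3·(107/6))/6 = 125/4.
Total output Q = 589/12, so price P = 260 - 3·(589/12) = 451/4.

112.75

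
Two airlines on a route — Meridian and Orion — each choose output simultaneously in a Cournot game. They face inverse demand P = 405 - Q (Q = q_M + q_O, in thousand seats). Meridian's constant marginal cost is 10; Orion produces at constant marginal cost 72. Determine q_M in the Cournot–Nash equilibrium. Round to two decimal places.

Meridian's profit: π_M = (405 - Q)q_M - (10q_M). Setting ∂π_M/∂q_M = 0: 395 - 2q_M - (q_O) = 0.
Orion's first-order condition: 333 - 2q_O - (q_M) = 0.
Rearranging gives the reaction functions q_M = (395 - q_O)/2 and q_O = (333 - q_M)/2.
Substituting one into the other gives q_M = 457/3 and q_O = 271/3.

152.33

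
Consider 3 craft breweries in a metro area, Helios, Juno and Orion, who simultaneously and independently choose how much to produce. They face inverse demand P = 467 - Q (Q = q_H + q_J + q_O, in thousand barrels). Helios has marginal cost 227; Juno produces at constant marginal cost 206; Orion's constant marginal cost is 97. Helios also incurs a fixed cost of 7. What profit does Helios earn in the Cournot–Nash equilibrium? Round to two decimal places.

Helios's profit: π_H = (467 - Q)q_H - (227q_H). Setting ∂π_H/∂q_H = 0: 240 - 2q_H - (q_J + q_O) = 0.
Juno's first-order condition: 261 - 2q_J - (q_H + q_O) = 0.
Orion's profit: π_O = (467 - Q)q_O - (97q_O). Setting ∂π_O/∂q_O = 0: 370 - 2q_O - (q_H + q_J) = 0.
Adding the 3 conditions: 871 − 2Q − 2Q = 0, i.e. Q = 871/4.
Back-substituting: q_H = (240 − 871/4) = 89/4, q_J = (261 − 871/4) = 173/4, q_O = (370 − 871/4) = 609/4.
Price P = 467 - 871/4 = 997/4.
Helios's profit: (997/4 - 227)·(89/4) - 7 = 488.0625.

488.06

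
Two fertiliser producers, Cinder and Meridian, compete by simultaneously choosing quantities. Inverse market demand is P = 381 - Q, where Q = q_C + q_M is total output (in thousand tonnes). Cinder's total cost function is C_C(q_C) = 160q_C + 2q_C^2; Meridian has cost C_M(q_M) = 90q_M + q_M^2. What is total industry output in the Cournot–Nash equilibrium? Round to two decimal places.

Cinder's profit: π_C = (381 - Q)q_C - (160q_C + 2q_C²). Setting ∂π_C/∂q_C = 0: 221 - 6q_C - (q_M) = 0.
Meridian's first-order condition: 291 - 4q_M - (q_C) = 0.
Rearranging gives the reaction functions q_C = (221 - q_M)/6 and q_M = (291 - q_C)/4.
Solving the pair: q_C = 593/23, q_M = 1525/23.
Total output Q = 593/23 + 1525/23 = 92.0870.

92.09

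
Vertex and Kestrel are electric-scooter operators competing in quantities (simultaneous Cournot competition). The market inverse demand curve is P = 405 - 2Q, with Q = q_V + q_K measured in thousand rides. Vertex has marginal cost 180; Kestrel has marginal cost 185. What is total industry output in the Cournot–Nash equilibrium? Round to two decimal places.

74.17

Vertex's profit: π_V = (405 - 2Q)q_V - (180q_V). Setting ∂π_V/∂q_V = 0: 225 - 4q_V - 2(q_K) = 0.
Kestrel's profit: π_K = (405 - 2Q)q_K - (185q_K). Setting ∂π_K/∂q_K = 0: 220 - 4q_K - 2(q_V) = 0.
So q_V = (225 - 2q_K)/4 and q_K = (220 - 2q_V)/4.
Substituting one into the other gives q_V = 115/3 and q_K = 215/6.
Total output Q = 115/3 + 215/6 = 445/6.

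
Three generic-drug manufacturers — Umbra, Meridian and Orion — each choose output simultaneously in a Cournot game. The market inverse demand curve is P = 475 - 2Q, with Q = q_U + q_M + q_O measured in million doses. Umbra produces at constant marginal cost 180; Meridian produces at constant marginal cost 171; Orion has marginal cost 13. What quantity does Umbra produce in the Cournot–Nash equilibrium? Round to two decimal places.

14.88

Umbra's profit: π_U = (475 - 2Q)q_U - (180q_U). Setting ∂π_U/∂q_U = 0: 295 - 4q_U - 2(q_M + q_O) = 0.
Meridian's profit: π_M = (475 - 2Q)q_M - (171q_M). Setting ∂π_M/∂q_M = 0: 304 - 4q_M - 2(q_U + q_O) = 0.
Orion's profit: π_O = (475 - 2Q)q_O - (13q_O). Setting ∂π_O/∂q_O = 0: 462 - 4q_O - 2(q_U + q_M) = 0.
Adding the 3 conditions: 1061 − 4Q − 4Q = 0, i.e. Q = 1061/8.
Back-substituting: q_U = (295 − 1061/4)/2 = 119/8, q_M = (304 − 1061/4)/2 = 155/8, q_O = (462 − 1061/4)/2 = 787/8.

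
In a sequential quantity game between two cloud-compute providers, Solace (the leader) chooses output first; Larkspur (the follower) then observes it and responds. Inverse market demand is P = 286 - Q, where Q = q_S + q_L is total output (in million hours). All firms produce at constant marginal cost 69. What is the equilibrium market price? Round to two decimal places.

The follower Larkspur best-responds to any q_S: π_L = (286 - Q)q_L - 69q_L.
Setting the follower's marginal profit to zero, 217 - q_S - 2q_L = 0, i.e. q_L = (217 - q_S)/2.
Solace substitutes q_L(q_S) into its own profit: π_S = q_S(286 - q_S - (217 - q_S)/2) - 69q_S = (355/2 - (1/2)q_S)q_S - 69q_S.
Leader FOC: 217/2 - q_S = 0, so q_S = 217/2.
Then q_L = (217 - 217/2)/2 = 217/4.
Total output Q = 651/4, so price P = 286 - 651/4 = 493/4.

123.25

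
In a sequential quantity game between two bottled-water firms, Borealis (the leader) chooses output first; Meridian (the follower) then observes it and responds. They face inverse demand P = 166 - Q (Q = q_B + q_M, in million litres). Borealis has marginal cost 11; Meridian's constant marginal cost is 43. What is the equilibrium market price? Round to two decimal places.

57.75

The follower Meridian best-responds to any q_B: π_M = (166 - Q)q_M - 43q_M.
∂π_M/∂q_M = 123 - q_B - 2q_M = 0 gives the reaction function q_M = (123 - q_B)/2.
The leader anticipates this reaction. Substituting into P = 166 - Q gives P = 209/2 - (1/2)q_B, so π_B = (209/2 - (1/2)q_B)q_B - 11q_B.
Leader FOC: 187/2 - q_B = 0, so q_B = 187/2.
Then q_M = (123 - 187/2)/2 = 59/4.
Total output Q = 433/4, so price P = 166 - 433/4 = 231/4.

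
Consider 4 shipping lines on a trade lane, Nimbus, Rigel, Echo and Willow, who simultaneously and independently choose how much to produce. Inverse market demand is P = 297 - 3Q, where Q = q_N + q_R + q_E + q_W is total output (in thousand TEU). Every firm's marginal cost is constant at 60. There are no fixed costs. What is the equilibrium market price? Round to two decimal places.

A representative firm's profit is π_i = q_i(297 - 3Q) - 60q_i.
First-order condition (treating rivals' output as given): 237 - 6q_i - 3·Σ_{j≠i} q_j = 0.
With identical firms every q_j equals q_i, so Σ_{j≠i} q_j = 3q_i and 237 = 15q_i, giving q_i = 79/5.
Total output Q = 316/5, so price P = 297 - 3·(316/5) = 537/5.

107.40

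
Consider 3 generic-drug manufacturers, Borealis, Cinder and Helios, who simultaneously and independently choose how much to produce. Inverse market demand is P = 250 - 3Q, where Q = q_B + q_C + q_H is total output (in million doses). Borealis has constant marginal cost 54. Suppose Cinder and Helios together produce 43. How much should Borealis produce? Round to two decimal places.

With rivals' combined output fixed at 43, Borealis's profit is π_B = (250 - 3·43 - 3q_B)q_B - (54q_B) = (121 - 3q_B)q_B - (54q_B).
∂π_B/∂q_B = 67 - 6q_B = 0, so q_B = 67/6.

11.17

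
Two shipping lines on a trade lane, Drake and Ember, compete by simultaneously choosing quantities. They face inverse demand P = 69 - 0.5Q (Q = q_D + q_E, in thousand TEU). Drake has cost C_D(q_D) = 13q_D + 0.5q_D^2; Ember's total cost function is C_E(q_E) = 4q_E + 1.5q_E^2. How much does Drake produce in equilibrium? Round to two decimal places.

Drake's profit: π_D = (69 - 0.5Q)q_D - (13q_D + (1/2)q_D²). Setting ∂π_D/∂q_D = 0: 56 - 2q_D - (1/2)(q_E) = 0.
Ember's first-order condition: 65 - 4q_E - (1/2)(q_D) = 0.
Best responses: q_D = (56 - (1/2)q_E)/2, q_E = (65 - (1/2)q_D)/4.
Solving the pair: q_D = 766/31, q_E = 408/31.

24.71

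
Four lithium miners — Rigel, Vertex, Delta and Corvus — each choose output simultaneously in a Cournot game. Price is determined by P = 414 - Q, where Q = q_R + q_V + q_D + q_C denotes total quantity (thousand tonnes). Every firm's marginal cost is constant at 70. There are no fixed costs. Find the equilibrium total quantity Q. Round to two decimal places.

A representative firm's profit is π_i = q_i(414 - Q) - 70q_i.
First-order condition (treating rivals' output as given): 344 - 2q_i - Σ_{j≠i} q_j = 0.
By symmetry each firm produces the same amount; substituting Σ_{j≠i} q_j = 3q_i yields q_i = 344/5.
Total output Q = 344/5 + 344/5 + 344/5 + 344/5 = 1376/5.

275.20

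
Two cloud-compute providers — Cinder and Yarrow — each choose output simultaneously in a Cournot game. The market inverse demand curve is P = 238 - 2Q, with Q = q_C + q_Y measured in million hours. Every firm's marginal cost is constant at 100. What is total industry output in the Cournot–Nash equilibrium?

A representative firm's profit is π_i = q_i(238 - 2Q) - 100q_i.
First-order condition (treating rivals' output as given): 138 - 4q_i - 2q_j = 0.
With identical firms every q_j equals q_i, so q_j = q_i and 138 = 6q_i, giving q_i = 23.
Total output Q = 23 + 23 = 46.

46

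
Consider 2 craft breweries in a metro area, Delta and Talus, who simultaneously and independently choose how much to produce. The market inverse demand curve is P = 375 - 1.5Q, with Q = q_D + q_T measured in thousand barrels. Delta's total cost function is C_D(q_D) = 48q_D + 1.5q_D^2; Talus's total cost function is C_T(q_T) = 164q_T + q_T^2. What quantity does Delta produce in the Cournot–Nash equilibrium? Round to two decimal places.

Delta's profit: π_D = (375 - 1.5Q)q_D - (48q_D + (3/2)q_D²). Setting ∂π_D/∂q_D = 0: 327 - 6q_D - (3/2)(q_T) = 0.
Talus's first-order condition: 211 - 5q_T - (3/2)(q_D) = 0.
Best responses: q_D = (327 - (3/2)q_T)/6, q_T = (211 - (3/2)q_D)/5.
Solving the pair: q_D = 1758/37, q_T = 1034/37.

47.51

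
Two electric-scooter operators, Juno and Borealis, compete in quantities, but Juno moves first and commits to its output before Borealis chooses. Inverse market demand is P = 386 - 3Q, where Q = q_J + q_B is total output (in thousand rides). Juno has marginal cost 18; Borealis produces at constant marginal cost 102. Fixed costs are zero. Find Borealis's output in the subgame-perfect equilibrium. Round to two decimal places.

The follower Borealis best-responds to any q_J: π_B = (386 - 3Q)q_B - 102q_B.
∂π_B/∂q_B = 284 - 3q_J - 6q_B = 0 gives the reaction function q_B = (284 - 3q_J)/6.
Juno substitutes q_B(q_J) into its own profit: π_J = q_J(386 - 3q_J - (284 - 3q_J)/2) - 18q_J = (244 - (3/2)q_J)q_J - 18q_J.
Leader FOC: 226 - 3q_J = 0, so q_J = 226/3.
Then q_B = (284 - 3·(226/3))/6 = 29/3.

9.67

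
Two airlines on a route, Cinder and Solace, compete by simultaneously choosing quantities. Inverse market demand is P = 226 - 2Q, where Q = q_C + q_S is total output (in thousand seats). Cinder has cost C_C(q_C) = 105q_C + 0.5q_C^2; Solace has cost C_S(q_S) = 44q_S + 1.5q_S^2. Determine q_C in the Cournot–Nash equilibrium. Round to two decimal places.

15.58

Cinder's profit: π_C = (226 - 2Q)q_C - (105q_C + (1/2)q_C²). Setting ∂π_C/∂q_C = 0: 121 - 5q_C - 2(q_S) = 0.
Solace's first-order condition: 182 - 7q_S - 2(q_C) = 0.
So q_C = (121 - 2q_S)/5 and q_S = (182 - 2q_C)/7.
Substituting one into the other gives q_C = 483/31 and q_S = 668/31.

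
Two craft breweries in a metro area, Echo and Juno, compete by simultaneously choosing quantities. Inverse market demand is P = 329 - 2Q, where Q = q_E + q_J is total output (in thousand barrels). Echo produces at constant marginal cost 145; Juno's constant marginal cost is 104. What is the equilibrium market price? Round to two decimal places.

192.67

Echo's profit: π_E = (329 - 2Q)q_E - (145q_E). Setting ∂π_E/∂q_E = 0: 184 - 4q_E - 2(q_J) = 0.
Juno's profit: π_J = (329 - 2Q)q_J - (104q_J). Setting ∂π_J/∂q_J = 0: 225 - 4q_J - 2(q_E) = 0.
Best responses: q_E = (184 - 2q_J)/4, q_J = (225 - 2q_E)/4.
Substituting one into the other gives q_E = 143/6 and q_J = 133/3.
Total output Q = 409/6, so price P = 329 - 2·(409/6) = 578/3.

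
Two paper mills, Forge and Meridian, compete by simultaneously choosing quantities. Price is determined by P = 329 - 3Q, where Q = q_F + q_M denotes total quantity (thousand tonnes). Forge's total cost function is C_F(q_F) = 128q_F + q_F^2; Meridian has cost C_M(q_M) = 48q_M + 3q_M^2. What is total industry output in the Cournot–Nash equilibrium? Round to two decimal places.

Forge's profit: π_F = (329 - 3Q)q_F - (128q_F + q_F²). Setting ∂π_F/∂q_F = 0: 201 - 8q_F - 3(q_M) = 0.
Meridian's profit: π_M = (329 - 3Q)q_M - (48q_M + 3q_M²). Setting ∂π_M/∂q_M = 0: 281 - 12q_M - 3(q_F) = 0.
So q_F = (201 - 3q_M)/8 and q_M = (281 - 3q_F)/12.
Solving the pair: q_F = 523/29, q_M = 1645/87.
Total output Q = 523/29 + 1645/87 = 36.9425.

36.94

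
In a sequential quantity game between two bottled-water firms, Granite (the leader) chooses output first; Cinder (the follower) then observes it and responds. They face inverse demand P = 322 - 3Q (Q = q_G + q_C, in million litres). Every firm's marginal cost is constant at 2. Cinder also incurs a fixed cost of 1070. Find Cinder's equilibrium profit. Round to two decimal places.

1063.33

The follower Cinder best-responds to any q_G: π_C = (322 - 3Q)q_C - 2q_C.
∂π_C/∂q_C = 320 - 3q_G - 6q_C = 0 gives the reaction function q_C = (320 - 3q_G)/6.
Granite substitutes q_C(q_G) into its own profit: π_G = q_G(322 - 3q_G - (320 - 3q_G)/2) - 2q_G = (162 - (3/2)q_G)q_G - 2q_G.
Maximising: ∂π_G/∂q_G = 160 - 3q_G = 0, giving q_G = 160/3.
Then q_C = (320 - 3·(160/3))/6 = 80/3.
Price P = 322 - 3·80 = 82.
Cinder's profit: (82 - 2)·(80/3) - 1070 = 1063.3333.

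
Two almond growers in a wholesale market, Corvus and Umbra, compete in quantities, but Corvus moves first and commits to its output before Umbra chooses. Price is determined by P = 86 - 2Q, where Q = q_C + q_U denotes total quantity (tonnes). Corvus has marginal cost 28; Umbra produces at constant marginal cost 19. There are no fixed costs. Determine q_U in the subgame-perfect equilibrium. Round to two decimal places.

Solve by backward induction. Given q_C, the follower Umbra maximises π_U = (86 - 2q_C - 2q_U)q_U - 19q_U.
Setting the follower's marginal profit to zero, 67 - 2q_C - 4q_U = 0, i.e. q_U = (67 - 2q_C)/4.
Corvus substitutes q_U(q_C) into its own profit: π_C = q_C(86 - 2q_C - (67 - 2q_C)/2) - 28q_C = (105/2 - q_C)q_C - 28q_C.
Leader FOC: 49/2 - 2q_C = 0, so q_C = 49/4.
Then q_U = (67 - 2·(49/4))/4 = 85/8.

10.63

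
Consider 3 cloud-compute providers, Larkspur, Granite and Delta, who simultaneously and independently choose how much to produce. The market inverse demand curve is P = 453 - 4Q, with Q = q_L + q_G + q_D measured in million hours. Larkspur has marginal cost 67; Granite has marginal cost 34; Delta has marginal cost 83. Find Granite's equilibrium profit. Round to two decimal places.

Larkspur's profit: π_L = (453 - 4Q)q_L - (67q_L). Setting ∂π_L/∂q_L = 0: 386 - 8q_L - 4(q_G + q_D) = 0.
Granite's first-order condition: 419 - 8q_G - 4(q_L + q_D) = 0.
Delta's profit: π_D = (453 - 4Q)q_D - (83q_D). Setting ∂π_D/∂q_D = 0: 370 - 8q_D - 4(q_L + q_G) = 0.
Summing all 3 equations gives 1175 − 16Q = 0, hence Q = 1175/16.
Back-substituting: q_L = (386 − 1175/4)/4 = 369/16, q_G = (419 − 1175/4)/4 = 501/16, q_D = (370 − 1175/4)/4 = 305/16.
Price P = 453 - 4·(1175/16) = 637/4.
Granite's profit: (637/4 - 34)·(501/16) = 3921.8906.

3921.89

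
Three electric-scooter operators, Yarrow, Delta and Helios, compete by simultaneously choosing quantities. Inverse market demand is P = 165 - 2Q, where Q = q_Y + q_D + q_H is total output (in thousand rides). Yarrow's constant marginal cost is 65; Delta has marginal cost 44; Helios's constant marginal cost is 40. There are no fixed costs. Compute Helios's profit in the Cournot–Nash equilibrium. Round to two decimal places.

741.13

Yarrow's profit: π_Y = (165 - 2Q)q_Y - (65q_Y). Setting ∂π_Y/∂q_Y = 0: 100 - 4q_Y - 2(q_D + q_H) = 0.
Delta's first-order condition: 121 - 4q_D - 2(q_Y + q_H) = 0.
Helios's first-order condition: 125 - 4q_H - 2(q_Y + q_D) = 0.
Adding the 3 conditions: 346 − 4Q − 4Q = 0, i.e. Q = 173/4.
Back-substituting: q_Y = (100 − 173/2)/2 = 27/4, q_D = (121 − 173/2)/2 = 69/4, q_H = (125 − 173/2)/2 = 77/4.
Price P = 165 - 2·(173/4) = 157/2.
Helios's profit: (157/2 - 40)·(77/4) = 741.1250.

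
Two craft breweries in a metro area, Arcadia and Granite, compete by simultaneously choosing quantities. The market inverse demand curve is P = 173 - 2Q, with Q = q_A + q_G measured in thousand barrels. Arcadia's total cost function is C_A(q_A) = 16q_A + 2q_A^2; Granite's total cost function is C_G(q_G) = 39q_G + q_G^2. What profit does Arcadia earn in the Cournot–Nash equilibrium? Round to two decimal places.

Arcadia's profit: π_A = (173 - 2Q)q_A - (16q_A + 2q_A²). Setting ∂π_A/∂q_A = 0: 157 - 8q_A - 2(q_G) = 0.
Granite's first-order condition: 134 - 6q_G - 2(q_A) = 0.
So q_A = (157 - 2q_G)/8 and q_G = (134 - 2q_A)/6.
Substituting one into the other gives q_A = 337/22 and q_G = 379/22.
Price P = 173 - 2·(358/11) = 1187/11.
Arcadia's profit: (1187/11)·(337/22) - 16·(337/22) - 2(337/22)² = 938.5868.

938.59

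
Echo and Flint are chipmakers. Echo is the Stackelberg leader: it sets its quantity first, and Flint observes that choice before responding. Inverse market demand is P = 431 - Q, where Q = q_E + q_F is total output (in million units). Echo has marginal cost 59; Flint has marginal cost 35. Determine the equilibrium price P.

The follower Flint best-responds to any q_E: π_F = (431 - Q)q_F - 35q_F.
∂π_F/∂q_F = 396 - q_E - 2q_F = 0 gives the reaction function q_F = (396 - q_E)/2.
The leader anticipates this reaction. Substituting into P = 431 - Q gives P = 233 - (1/2)q_E, so π_E = (233 - (1/2)q_E)q_E - 59q_E.
Leader FOC: 174 - q_E = 0, so q_E = 174.
Then q_F = (396 - 174)/2 = 111.
Total output Q = 285, so price P = 431 - 285 = 146.

146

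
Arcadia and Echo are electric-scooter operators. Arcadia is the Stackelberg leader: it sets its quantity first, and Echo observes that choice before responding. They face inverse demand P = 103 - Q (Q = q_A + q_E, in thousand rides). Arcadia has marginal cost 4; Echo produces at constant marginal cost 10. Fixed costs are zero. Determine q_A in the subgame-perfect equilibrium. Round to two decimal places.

52.50

The follower Echo best-responds to any q_A: π_E = (103 - Q)q_E - 10q_E.
∂π_E/∂q_E = 93 - q_A - 2q_E = 0 gives the reaction function q_E = (93 - q_A)/2.
The leader anticipates this reaction. Substituting into P = 103 - Q gives P = 113/2 - (1/2)q_A, so π_A = (113/2 - (1/2)q_A)q_A - 4q_A.
The leader's first-order condition 105/2 - q_A = 0 yields q_A = 105/2.
Then q_E = (93 - 105/2)/2 = 81/4.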